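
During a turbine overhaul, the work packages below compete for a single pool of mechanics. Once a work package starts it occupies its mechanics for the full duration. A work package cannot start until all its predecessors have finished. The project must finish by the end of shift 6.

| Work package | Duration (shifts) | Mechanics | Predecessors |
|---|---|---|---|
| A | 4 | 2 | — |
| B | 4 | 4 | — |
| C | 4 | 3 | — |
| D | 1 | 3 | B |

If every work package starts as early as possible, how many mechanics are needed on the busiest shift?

Early-start schedule: A@1, B@1, C@1, D@5.
Load per shift: shift 1: 9, shift 2: 9, shift 3: 9, shift 4: 9, shift 5: 3, shift 6: 0.
Peak is 9.

9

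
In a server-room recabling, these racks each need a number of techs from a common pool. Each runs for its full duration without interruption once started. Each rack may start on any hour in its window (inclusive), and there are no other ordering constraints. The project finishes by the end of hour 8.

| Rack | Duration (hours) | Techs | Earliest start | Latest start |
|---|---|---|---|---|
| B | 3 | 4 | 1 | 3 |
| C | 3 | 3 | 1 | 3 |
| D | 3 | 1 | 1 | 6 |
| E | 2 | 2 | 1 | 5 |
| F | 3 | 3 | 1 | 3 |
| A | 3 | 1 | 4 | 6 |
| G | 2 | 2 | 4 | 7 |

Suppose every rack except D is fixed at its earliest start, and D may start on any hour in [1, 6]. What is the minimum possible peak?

12

D@1: h1:13  h2:13  h3:11  h4:3  h5:3  h6:1  h7:0  h8:0 → peak 13
D@2: h1:12  h2:13  h3:11  h4:4  h5:3  h6:1  h7:0  h8:0 → peak 13
D@3: h1:12  h2:12  h3:11  h4:4  h5:4  h6:1  h7:0  h8:0 → peak 12
D@4: h1:12  h2:12  h3:10  h4:4  h5:4  h6:2  h7:0  h8:0 → peak 12
D@5: h1:12  h2:12  h3:10  h4:3  h5:4  h6:2  h7:1  h8:0 → peak 12
D@6: h1:12  h2:12  h3:10  h4:3  h5:3  h6:2  h7:1  h8:1 → peak 12
Best is D@3, peak 12.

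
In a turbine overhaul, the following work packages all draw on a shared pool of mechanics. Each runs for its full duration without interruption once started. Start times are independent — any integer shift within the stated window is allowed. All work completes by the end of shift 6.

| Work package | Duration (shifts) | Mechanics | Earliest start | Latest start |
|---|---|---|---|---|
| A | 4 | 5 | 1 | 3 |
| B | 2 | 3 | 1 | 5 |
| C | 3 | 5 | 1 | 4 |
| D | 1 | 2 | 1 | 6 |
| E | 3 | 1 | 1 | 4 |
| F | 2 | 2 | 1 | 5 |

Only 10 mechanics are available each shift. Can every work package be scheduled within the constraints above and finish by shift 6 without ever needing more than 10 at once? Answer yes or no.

Schedule A@1, B@1, C@4, D@3, E@1, F@5: s1:9  s2:9  s3:8  s4:10  s5:7  s6:7 — peak 10 ≤ 10.

yes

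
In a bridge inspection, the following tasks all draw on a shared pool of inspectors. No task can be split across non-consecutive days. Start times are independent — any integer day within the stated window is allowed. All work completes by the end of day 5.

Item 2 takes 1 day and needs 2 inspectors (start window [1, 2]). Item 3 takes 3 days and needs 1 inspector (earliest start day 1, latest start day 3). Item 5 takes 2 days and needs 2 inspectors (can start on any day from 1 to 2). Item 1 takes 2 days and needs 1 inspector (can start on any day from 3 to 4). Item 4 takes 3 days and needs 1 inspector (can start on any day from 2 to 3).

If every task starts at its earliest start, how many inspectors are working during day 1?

5

At early start, day 1 has: Item 2, Item 3, Item 5.
Demand: 2 + 1 + 2 = 5.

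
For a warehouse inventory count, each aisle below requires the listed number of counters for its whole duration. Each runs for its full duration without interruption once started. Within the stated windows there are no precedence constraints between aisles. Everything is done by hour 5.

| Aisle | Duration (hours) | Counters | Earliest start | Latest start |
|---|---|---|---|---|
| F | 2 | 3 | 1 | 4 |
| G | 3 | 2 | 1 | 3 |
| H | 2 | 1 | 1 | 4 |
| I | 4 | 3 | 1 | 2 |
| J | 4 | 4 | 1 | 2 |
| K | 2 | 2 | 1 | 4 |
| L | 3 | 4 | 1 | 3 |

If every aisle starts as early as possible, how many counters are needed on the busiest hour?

Early-start schedule: F@1, G@1, H@1, I@1, J@1, K@1, L@1.
Load per hour: hour 1: 19, hour 2: 19, hour 3: 13, hour 4: 7, hour 5: 0.
Peak is 19.

19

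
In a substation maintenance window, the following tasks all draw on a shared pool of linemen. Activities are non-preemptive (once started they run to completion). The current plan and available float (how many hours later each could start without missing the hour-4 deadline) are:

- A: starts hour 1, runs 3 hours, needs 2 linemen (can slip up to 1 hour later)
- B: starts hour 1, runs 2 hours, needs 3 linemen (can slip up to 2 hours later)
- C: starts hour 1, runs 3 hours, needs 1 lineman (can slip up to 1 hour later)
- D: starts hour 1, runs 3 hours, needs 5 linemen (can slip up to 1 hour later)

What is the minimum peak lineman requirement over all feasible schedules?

Schedule A@1, B@1, C@1, D@1: h1:11  h2:11  h3:8  h4:0 — peak 11.
No arrangement of the 24 feasible schedules does better.

11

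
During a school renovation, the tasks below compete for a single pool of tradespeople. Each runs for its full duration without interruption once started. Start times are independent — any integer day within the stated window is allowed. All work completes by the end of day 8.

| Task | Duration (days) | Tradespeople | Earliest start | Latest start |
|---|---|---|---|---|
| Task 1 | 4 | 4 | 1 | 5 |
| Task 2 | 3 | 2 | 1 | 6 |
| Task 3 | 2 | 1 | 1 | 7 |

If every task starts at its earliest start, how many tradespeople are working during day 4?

At early start, day 4 has: Task 1.
Demand: 4 = 4.

4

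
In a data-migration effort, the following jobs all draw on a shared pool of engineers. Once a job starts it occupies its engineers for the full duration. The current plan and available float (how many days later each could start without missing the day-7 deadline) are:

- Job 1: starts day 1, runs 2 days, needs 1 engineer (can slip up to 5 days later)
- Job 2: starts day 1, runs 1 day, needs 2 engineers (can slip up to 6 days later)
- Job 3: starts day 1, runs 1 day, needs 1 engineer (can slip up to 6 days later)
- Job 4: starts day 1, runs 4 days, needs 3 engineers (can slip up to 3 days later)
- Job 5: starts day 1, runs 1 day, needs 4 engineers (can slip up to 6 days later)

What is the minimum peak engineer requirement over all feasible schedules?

Early-start (Job 1@1, Job 2@1, Job 3@1, Job 4@1, Job 5@1) gives peak 11: d1:11  d2:4  d3:3  d4:3  d5:0  d6:0  d7:0.
Shift Job 4→2, Job 5→6.
Schedule Job 1@1, Job 2@1, Job 3@1, Job 4@2, Job 5@6: d1:4  d2:4  d3:3  d4:3  d5:3  d6:4  d7:0 — peak 4.

4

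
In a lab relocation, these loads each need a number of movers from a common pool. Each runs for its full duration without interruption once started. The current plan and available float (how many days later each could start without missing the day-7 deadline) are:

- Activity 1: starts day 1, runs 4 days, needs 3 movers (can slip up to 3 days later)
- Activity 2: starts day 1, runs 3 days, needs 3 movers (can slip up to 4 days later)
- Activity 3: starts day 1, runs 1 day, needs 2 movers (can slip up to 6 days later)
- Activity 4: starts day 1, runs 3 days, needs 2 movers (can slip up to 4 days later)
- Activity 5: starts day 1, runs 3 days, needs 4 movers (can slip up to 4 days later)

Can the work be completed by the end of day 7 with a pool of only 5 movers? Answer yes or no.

no

Total mover-days = 41; over 7 days the average is 41/7 > 5, so some day must exceed 5.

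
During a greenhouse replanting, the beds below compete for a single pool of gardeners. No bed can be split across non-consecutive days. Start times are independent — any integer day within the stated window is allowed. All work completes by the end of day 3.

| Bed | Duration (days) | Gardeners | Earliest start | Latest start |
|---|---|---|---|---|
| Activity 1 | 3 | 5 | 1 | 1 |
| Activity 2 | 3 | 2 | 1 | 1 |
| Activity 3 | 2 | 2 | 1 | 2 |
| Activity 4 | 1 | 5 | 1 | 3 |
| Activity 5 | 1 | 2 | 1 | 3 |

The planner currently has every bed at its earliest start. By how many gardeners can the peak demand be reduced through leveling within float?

4

Early-start peak: d1:16  d2:9  d3:7 ⇒ 16.
Leveled (Activity 1@1, Activity 2@1, Activity 3@1, Activity 4@3, Activity 5@1): d1:11  d2:9  d3:12 ⇒ 12.
Reduction 16 − 12 = 4.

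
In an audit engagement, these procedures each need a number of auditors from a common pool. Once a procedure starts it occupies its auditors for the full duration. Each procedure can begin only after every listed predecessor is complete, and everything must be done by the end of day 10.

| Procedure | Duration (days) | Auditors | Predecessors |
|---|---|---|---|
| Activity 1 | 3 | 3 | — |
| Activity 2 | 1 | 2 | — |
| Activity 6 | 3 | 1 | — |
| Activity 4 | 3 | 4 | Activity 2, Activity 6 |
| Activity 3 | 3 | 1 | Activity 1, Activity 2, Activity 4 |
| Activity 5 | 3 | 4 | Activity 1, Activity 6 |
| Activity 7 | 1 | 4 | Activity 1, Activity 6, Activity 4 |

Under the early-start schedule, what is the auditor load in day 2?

4

At early start, day 2 has: Activity 1, Activity 6.
Demand: 3 + 1 = 4.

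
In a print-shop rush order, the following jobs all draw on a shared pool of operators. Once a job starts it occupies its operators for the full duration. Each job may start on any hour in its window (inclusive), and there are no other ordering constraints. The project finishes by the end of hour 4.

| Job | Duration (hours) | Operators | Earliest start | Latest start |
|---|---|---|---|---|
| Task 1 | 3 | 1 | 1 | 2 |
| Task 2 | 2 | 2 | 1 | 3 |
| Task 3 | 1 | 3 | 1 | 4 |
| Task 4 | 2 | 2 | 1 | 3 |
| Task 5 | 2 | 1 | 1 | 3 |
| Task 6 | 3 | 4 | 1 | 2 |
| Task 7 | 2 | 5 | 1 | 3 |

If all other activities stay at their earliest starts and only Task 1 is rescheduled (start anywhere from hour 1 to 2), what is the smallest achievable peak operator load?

17

Task 1@1: h1:18  h2:15  h3:5  h4:0 → peak 18
Task 1@2: h1:17  h2:15  h3:5  h4:1 → peak 17
Best is Task 1@2, peak 17.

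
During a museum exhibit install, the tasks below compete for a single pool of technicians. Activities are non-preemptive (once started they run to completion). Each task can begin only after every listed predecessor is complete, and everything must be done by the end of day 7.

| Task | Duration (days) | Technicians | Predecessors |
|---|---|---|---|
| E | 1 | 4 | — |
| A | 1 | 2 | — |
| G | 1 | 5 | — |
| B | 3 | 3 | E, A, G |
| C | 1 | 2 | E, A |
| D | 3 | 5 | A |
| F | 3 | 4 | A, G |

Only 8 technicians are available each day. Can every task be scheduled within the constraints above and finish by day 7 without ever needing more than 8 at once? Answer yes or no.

Schedule E@2, A@1, G@1, B@3, C@6, D@5, F@2: d1:7  d2:8  d3:7  d4:7  d5:8  d6:7  d7:5 — peak 8 ≤ 8.

yes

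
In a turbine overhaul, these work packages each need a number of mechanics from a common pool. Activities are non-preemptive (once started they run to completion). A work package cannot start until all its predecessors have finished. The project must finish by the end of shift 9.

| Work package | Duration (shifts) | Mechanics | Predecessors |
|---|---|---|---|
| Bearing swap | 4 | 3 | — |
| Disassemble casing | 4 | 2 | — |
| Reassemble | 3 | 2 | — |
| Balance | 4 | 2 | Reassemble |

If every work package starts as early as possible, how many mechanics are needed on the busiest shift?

Early-start schedule: Bearing swap@1, Disassemble casing@1, Reassemble@1, Balance@4.
Load per shift: shift 1: 7, shift 2: 7, shift 3: 7, shift 4: 7, shift 5: 2, shift 6: 2, shift 7: 2, shift 8: 0, shift 9: 0.
Peak is 7.

7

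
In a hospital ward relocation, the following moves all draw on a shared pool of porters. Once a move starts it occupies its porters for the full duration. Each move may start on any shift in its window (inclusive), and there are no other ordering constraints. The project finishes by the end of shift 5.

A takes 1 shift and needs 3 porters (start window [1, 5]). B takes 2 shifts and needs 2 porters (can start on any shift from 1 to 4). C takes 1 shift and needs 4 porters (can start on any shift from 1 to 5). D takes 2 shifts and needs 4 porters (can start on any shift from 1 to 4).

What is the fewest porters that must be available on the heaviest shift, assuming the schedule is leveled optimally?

5

Early-start (A@1, B@1, C@1, D@1) gives peak 13: s1:13  s2:6  s3:0  s4:0  s5:0.
Shift C→3, D→4.
Schedule A@1, B@1, C@3, D@4: s1:5  s2:2  s3:4  s4:4  s5:4 — peak 5.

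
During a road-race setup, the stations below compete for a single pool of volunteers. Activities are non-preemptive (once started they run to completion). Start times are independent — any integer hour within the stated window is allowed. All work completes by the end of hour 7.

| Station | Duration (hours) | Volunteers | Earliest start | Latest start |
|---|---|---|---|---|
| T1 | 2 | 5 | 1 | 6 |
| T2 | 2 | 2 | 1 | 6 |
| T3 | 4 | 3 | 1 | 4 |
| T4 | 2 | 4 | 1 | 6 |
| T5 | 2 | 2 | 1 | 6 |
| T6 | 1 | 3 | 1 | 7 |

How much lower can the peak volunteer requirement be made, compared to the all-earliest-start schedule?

12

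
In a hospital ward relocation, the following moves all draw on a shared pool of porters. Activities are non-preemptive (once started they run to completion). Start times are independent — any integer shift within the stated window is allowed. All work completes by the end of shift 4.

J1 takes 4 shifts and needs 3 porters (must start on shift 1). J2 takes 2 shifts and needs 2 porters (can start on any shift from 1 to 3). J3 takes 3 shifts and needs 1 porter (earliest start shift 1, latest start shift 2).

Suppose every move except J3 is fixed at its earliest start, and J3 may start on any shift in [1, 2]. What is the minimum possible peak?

6

J3@1: s1:6  s2:6  s3:4  s4:3 → peak 6
J3@2: s1:5  s2:6  s3:4  s4:4 → peak 6
Best is J3@1, peak 6.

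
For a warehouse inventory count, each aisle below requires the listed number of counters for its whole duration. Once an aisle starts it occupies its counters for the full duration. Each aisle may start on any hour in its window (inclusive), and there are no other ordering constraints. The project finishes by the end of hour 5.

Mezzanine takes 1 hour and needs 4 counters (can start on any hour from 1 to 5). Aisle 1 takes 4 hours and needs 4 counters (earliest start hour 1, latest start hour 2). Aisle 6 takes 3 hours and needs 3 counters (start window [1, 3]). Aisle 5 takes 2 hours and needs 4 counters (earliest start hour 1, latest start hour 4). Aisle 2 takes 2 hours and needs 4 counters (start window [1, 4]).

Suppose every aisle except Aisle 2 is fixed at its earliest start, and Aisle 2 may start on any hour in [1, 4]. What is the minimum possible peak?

Aisle 2@1: h1:19  h2:15  h3:7  h4:4  h5:0 → peak 19
Aisle 2@2: h1:15  h2:15  h3:11  h4:4  h5:0 → peak 15
Aisle 2@3: h1:15  h2:11  h3:11  h4:8  h5:0 → peak 15
Aisle 2@4: h1:15  h2:11  h3:7  h4:8  h5:4 → peak 15
Best is Aisle 2@2, peak 15.

15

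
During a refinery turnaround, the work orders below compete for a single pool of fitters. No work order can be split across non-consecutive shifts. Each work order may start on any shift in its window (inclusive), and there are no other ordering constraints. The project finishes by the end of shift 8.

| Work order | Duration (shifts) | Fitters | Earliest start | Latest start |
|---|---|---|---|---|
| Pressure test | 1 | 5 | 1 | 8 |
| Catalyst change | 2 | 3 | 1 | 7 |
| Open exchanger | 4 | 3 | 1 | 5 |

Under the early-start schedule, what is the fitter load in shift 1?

11

At early start, shift 1 has: Pressure test, Catalyst change, Open exchanger.
Demand: 5 + 3 + 3 = 11.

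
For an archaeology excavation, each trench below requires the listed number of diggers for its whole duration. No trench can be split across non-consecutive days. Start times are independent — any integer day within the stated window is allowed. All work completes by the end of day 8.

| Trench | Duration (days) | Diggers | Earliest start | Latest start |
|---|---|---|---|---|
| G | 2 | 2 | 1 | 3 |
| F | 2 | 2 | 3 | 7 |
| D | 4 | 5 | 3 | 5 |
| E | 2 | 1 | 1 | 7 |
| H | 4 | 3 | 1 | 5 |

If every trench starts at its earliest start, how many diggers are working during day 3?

At early start, day 3 has: F, D, H.
Demand: 2 + 5 + 3 = 10.

10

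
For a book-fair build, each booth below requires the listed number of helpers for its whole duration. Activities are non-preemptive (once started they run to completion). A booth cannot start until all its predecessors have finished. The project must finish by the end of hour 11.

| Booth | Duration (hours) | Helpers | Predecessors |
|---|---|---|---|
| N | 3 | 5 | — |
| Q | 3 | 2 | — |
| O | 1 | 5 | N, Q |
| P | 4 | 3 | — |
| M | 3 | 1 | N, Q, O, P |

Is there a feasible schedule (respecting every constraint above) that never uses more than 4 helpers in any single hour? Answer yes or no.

no

The minimum achievable peak is 5; 4 < 5, so no feasible schedule stays within the cap.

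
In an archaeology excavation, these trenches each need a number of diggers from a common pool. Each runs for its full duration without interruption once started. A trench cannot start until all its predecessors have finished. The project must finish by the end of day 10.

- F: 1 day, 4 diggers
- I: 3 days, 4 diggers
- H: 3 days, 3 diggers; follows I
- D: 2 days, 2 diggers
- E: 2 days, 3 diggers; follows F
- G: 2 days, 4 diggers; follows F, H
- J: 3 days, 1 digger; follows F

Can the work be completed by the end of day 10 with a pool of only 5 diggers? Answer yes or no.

no

The minimum achievable peak is 6; 5 < 6, so no feasible schedule stays within the cap.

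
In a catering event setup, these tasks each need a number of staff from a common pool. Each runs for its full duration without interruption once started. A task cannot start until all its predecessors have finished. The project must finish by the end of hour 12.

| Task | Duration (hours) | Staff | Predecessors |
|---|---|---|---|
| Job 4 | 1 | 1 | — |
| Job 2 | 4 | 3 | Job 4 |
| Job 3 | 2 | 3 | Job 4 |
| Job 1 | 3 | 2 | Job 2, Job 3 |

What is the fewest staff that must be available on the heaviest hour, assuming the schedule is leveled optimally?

Early-start (Job 4@1, Job 2@2, Job 3@2, Job 1@6) gives peak 6: h1:1  h2:6  h3:6  h4:3  h5:3  h6:2  h7:2  h8:2  h9:0  h10:0  h11:0  h12:0.
Shift Job 3→6, Job 1→8.
Schedule Job 4@1, Job 2@2, Job 3@6, Job 1@8: h1:1  h2:3  h3:3  h4:3  h5:3  h6:3  h7:3  h8:2  h9:2  h10:2  h11:0  h12:0 — peak 3.
Total staffer-hours = 25 over 12 hours ⇒ peak ≥ ⌈25/12⌉ = 3, so 3 is optimal.

3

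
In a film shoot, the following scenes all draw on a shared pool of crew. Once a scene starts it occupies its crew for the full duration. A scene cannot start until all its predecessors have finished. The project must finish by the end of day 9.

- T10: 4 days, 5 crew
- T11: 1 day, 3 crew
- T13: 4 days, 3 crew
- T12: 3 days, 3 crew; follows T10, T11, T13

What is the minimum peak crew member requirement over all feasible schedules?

8

Early-start (T10@1, T11@1, T13@1, T12@5) gives peak 11: d1:11  d2:8  d3:8  d4:8  d5:3  d6:3  d7:3  d8:0  d9:0.
Shift T13→2, T12→6.
Schedule T10@1, T11@1, T13@2, T12@6: d1:8  d2:8  d3:8  d4:8  d5:3  d6:3  d7:3  d8:3  d9:0 — peak 8.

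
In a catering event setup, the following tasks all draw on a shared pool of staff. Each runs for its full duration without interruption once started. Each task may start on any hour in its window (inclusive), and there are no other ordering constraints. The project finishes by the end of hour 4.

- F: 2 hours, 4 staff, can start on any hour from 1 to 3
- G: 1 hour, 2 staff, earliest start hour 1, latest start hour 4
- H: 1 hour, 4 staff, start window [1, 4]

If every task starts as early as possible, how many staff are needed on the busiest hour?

Early-start schedule: F@1, G@1, H@1.
Load per hour: hour 1: 10, hour 2: 4, hour 3: 0, hour 4: 0.
Peak is 10.

10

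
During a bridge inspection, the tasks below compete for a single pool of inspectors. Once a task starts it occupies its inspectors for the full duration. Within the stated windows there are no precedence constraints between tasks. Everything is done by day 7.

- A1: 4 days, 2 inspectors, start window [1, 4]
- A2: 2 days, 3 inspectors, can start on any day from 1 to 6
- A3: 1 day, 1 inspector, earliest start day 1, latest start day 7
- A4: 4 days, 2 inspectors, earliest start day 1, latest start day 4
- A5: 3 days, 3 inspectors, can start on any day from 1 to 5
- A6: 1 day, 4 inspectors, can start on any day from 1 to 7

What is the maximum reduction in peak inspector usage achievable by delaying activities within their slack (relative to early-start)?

Early-start peak: d1:15  d2:10  d3:7  d4:4  d5:0  d6:0  d7:0 ⇒ 15.
Leveled (A1@1, A2@1, A3@1, A4@4, A5@5, A6@3): d1:6  d2:5  d3:6  d4:4  d5:5  d6:5  d7:5 ⇒ 6.
Reduction 15 − 6 = 9.

9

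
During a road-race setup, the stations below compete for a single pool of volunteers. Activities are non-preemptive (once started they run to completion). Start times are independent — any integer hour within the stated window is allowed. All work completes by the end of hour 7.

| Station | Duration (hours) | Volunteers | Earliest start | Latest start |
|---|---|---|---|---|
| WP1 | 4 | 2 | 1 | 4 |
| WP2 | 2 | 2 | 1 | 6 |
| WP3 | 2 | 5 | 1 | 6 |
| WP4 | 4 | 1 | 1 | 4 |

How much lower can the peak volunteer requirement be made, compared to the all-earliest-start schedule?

5

Early-start peak: h1:10  h2:10  h3:3  h4:3  h5:0  h6:0  h7:0 ⇒ 10.
Leveled (WP1@1, WP2@1, WP3@5, WP4@1): h1:5  h2:5  h3:3  h4:3  h5:5  h6:5  h7:0 ⇒ 5.
Reduction 10 − 5 = 5.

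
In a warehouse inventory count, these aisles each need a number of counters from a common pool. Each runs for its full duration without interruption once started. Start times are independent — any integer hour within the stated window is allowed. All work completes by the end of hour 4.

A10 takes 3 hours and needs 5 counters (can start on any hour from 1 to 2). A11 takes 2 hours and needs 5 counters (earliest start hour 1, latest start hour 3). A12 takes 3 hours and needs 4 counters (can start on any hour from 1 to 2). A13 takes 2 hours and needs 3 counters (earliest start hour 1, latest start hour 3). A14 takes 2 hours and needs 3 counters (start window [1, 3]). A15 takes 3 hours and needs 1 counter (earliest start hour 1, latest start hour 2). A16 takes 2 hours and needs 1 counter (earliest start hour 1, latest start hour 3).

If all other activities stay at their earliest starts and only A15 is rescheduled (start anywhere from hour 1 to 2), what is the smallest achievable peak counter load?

A15@1: h1:22  h2:22  h3:10  h4:0 → peak 22
A15@2: h1:21  h2:22  h3:10  h4:1 → peak 22
Best is A15@1, peak 22.

22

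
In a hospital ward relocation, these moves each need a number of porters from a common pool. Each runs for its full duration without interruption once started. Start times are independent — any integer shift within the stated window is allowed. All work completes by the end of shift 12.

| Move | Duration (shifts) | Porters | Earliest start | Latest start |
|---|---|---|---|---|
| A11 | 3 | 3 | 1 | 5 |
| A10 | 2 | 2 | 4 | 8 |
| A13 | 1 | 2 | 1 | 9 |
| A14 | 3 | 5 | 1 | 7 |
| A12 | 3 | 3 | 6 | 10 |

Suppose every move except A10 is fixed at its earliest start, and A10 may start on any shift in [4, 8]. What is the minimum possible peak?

10

A10@4: s1:10  s2:8  s3:8  s4:2  s5:2  s6:3  s7:3  s8:3  s9:0  s10:0  s11:0  s12:0 → peak 10
A10@5: s1:10  s2:8  s3:8  s4:0  s5:2  s6:5  s7:3  s8:3  s9:0  s10:0  s11:0  s12:0 → peak 10
A10@6: s1:10  s2:8  s3:8  s4:0  s5:0  s6:5  s7:5  s8:3  s9:0  s10:0  s11:0  s12:0 → peak 10
A10@7: s1:10  s2:8  s3:8  s4:0  s5:0  s6:3  s7:5  s8:5  s9:0  s10:0  s11:0  s12:0 → peak 10
A10@8: s1:10  s2:8  s3:8  s4:0  s5:0  s6:3  s7:3  s8:5  s9:2  s10:0  s11:0  s12:0 → peak 10
Best is A10@4, peak 10.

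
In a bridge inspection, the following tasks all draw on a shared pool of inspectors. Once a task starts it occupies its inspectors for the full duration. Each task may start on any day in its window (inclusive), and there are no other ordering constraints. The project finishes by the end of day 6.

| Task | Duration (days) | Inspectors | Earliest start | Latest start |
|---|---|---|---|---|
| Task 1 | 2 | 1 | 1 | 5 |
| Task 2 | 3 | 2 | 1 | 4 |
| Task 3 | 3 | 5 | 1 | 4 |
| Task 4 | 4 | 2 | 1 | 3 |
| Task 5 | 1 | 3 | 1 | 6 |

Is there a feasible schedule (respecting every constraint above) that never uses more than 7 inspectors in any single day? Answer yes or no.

Schedule Task 1@1, Task 2@1, Task 3@4, Task 4@1, Task 5@3: d1:5  d2:5  d3:7  d4:7  d5:5  d6:5 — peak 7 ≤ 7.

yes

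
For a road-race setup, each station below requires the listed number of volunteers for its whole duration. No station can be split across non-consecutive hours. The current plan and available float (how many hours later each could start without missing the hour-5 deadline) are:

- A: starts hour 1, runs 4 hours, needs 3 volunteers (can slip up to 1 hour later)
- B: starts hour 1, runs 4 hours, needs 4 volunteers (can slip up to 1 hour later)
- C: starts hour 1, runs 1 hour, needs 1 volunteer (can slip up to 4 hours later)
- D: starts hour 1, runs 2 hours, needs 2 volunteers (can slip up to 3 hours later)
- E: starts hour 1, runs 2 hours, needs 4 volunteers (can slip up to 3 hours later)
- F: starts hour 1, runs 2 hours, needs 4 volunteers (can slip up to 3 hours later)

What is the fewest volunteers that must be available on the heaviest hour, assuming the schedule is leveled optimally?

13

Early-start (A@1, B@1, C@1, D@1, E@1, F@1) gives peak 18: h1:18  h2:17  h3:7  h4:7  h5:0.
Shift E→2, F→4.
Schedule A@1, B@1, C@1, D@1, E@2, F@4: h1:10  h2:13  h3:11  h4:11  h5:4 — peak 13.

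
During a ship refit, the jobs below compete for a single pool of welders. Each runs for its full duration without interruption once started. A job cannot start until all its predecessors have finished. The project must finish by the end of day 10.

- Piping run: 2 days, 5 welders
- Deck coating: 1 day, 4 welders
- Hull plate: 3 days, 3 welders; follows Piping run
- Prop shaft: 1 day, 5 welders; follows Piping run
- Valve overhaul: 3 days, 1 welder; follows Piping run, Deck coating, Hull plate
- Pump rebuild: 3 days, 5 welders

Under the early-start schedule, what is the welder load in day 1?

14

At early start, day 1 has: Piping run, Deck coating, Pump rebuild.
Demand: 5 + 4 + 5 = 14.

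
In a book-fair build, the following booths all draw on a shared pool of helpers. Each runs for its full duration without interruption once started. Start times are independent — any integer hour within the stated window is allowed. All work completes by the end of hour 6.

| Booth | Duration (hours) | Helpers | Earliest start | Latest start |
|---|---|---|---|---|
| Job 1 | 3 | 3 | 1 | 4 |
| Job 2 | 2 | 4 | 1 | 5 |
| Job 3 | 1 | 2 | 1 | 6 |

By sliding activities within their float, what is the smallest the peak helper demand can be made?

Early-start (Job 1@1, Job 2@1, Job 3@1) gives peak 9: h1:9  h2:7  h3:3  h4:0  h5:0  h6:0.
Shift Job 2→4, Job 3→6.
Schedule Job 1@1, Job 2@4, Job 3@6: h1:3  h2:3  h3:3  h4:4  h5:4  h6:2 — peak 4.
Total helper-hours = 19 over 6 hours ⇒ peak ≥ ⌈19/6⌉ = 4, so 4 is optimal.

4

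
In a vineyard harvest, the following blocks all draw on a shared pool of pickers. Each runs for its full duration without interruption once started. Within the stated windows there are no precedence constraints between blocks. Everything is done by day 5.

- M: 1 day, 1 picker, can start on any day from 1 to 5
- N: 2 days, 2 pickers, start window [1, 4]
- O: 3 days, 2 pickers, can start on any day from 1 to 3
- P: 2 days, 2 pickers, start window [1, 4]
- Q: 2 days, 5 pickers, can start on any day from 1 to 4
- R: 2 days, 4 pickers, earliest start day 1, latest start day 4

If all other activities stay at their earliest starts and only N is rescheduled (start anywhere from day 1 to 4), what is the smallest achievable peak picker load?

14

N@1: d1:16  d2:15  d3:2  d4:0  d5:0 → peak 16
N@2: d1:14  d2:15  d3:4  d4:0  d5:0 → peak 15
N@3: d1:14  d2:13  d3:4  d4:2  d5:0 → peak 14
N@4: d1:14  d2:13  d3:2  d4:2  d5:2 → peak 14
Best is N@3, peak 14.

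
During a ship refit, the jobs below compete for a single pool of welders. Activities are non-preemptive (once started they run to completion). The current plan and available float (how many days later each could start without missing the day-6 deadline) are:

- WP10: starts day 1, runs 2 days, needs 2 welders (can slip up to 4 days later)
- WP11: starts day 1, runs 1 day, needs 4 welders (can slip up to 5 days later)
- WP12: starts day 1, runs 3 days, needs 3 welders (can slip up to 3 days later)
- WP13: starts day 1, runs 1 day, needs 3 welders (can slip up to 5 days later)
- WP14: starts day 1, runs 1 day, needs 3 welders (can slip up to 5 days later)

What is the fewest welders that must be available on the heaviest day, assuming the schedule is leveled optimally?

Early-start (WP10@1, WP11@1, WP12@1, WP13@1, WP14@1) gives peak 15: d1:15  d2:5  d3:3  d4:0  d5:0  d6:0.
Shift WP11→3, WP12→4, WP14→2.
Schedule WP10@1, WP11@3, WP12@4, WP13@1, WP14@2: d1:5  d2:5  d3:4  d4:3  d5:3  d6:3 — peak 5.

5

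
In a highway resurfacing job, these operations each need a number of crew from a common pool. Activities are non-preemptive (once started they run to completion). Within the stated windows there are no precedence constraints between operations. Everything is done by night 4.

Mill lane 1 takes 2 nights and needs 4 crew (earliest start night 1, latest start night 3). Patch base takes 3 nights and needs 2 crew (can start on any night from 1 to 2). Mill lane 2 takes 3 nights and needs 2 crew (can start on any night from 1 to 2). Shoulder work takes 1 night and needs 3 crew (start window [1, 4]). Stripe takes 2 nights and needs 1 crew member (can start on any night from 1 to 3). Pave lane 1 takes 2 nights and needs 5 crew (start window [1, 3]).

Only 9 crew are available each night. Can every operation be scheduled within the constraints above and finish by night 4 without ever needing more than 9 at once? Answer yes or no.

Schedule Mill lane 1@1, Patch base@1, Mill lane 2@1, Shoulder work@4, Stripe@1, Pave lane 1@3: n1:9  n2:9  n3:9  n4:8 — peak 9 ≤ 9.

yes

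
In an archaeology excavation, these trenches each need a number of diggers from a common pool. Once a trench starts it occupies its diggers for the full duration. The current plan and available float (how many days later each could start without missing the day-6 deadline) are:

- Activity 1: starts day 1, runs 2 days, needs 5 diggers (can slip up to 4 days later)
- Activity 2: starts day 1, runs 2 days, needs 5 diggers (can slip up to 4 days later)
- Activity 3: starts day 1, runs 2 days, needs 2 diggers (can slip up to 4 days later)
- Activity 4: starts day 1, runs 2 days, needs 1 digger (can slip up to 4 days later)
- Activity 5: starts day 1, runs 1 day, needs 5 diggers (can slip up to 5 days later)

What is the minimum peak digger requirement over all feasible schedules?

Early-start (Activity 1@1, Activity 2@1, Activity 3@1, Activity 4@1, Activity 5@1) gives peak 18: d1:18  d2:13  d3:0  d4:0  d5:0  d6:0.
Shift Activity 2→3, Activity 4→3, Activity 5→5.
Schedule Activity 1@1, Activity 2@3, Activity 3@1, Activity 4@3, Activity 5@5: d1:7  d2:7  d3:6  d4:6  d5:5  d6:0 — peak 7.

7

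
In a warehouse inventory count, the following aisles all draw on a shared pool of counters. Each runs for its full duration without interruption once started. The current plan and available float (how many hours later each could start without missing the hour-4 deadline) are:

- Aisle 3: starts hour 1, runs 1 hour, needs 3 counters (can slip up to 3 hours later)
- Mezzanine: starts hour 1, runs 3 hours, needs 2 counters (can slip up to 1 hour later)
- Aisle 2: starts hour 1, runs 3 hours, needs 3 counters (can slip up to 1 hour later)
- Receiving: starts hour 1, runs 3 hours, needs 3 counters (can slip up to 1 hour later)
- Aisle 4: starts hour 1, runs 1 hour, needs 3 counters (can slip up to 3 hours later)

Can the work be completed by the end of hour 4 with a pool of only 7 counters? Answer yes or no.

no

Total counter-hours = 30; over 4 hours the average is 30/4 > 7, so some hour must exceed 7.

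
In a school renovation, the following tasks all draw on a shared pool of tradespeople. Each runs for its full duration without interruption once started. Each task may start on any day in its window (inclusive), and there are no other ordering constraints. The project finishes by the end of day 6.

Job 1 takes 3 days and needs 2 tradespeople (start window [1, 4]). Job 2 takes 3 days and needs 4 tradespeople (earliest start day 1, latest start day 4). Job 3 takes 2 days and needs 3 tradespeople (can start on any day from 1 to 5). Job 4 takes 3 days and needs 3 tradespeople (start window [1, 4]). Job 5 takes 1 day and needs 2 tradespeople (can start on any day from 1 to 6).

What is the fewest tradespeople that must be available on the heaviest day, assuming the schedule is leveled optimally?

6

Early-start (Job 1@1, Job 2@1, Job 3@1, Job 4@1, Job 5@1) gives peak 14: d1:14  d2:12  d3:9  d4:0  d5:0  d6:0.
Shift Job 3→4, Job 4→4, Job 5→6.
Schedule Job 1@1, Job 2@1, Job 3@4, Job 4@4, Job 5@6: d1:6  d2:6  d3:6  d4:6  d5:6  d6:5 — peak 6.
Total tradesperson-days = 35 over 6 days ⇒ peak ≥ ⌈35/6⌉ = 6, so 6 is optimal.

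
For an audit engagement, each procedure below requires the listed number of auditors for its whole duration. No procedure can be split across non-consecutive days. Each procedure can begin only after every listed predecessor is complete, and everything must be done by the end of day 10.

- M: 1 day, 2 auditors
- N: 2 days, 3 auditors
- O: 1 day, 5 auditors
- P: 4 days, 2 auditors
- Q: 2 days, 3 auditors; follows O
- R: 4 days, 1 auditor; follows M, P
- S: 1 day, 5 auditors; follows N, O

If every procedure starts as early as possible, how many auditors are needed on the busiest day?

12

Early-start schedule: M@1, N@1, O@1, P@1, Q@2, R@5, S@3.
Load per day: day 1: 12, day 2: 8, day 3: 10, day 4: 2, day 5: 1, day 6: 1, day 7: 1, day 8: 1, day 9: 0, day 10: 0.
Peak is 12.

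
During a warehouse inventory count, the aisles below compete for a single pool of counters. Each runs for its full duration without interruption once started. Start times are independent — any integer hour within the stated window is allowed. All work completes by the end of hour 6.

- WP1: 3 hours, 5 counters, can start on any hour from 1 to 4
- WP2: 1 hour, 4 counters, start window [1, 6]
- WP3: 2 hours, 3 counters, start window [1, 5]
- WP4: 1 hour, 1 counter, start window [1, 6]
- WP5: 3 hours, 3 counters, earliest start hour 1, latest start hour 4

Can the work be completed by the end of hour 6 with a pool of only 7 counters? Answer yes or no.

yes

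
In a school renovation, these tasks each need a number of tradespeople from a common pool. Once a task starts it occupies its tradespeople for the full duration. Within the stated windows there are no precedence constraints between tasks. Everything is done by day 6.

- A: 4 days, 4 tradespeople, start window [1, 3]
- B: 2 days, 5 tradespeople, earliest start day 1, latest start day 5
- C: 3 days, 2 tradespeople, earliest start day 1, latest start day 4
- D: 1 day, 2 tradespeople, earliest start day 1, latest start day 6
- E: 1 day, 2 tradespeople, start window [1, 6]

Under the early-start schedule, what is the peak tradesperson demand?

15

Early-start schedule: A@1, B@1, C@1, D@1, E@1.
Load per day: day 1: 15, day 2: 11, day 3: 6, day 4: 4, day 5: 0, day 6: 0.
Peak is 15.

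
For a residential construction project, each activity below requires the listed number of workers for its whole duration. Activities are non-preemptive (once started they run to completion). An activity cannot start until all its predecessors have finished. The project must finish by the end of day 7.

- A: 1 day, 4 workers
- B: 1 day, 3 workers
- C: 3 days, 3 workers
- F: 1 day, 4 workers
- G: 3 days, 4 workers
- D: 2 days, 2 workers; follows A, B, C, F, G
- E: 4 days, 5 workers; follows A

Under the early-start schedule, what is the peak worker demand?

18

Early-start schedule: A@1, B@1, C@1, F@1, G@1, D@4, E@2.
Load per day: day 1: 18, day 2: 12, day 3: 12, day 4: 7, day 5: 7, day 6: 0, day 7: 0.
Peak is 18.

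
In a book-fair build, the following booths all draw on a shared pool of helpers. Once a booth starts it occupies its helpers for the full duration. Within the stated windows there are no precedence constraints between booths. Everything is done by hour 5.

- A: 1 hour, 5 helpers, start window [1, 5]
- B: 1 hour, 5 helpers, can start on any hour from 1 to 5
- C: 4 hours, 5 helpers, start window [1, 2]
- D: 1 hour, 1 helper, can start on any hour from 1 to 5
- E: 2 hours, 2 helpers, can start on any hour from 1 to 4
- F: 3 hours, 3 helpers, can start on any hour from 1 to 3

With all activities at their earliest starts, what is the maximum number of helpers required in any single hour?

Early-start schedule: A@1, B@1, C@1, D@1, E@1, F@1.
Load per hour: hour 1: 21, hour 2: 10, hour 3: 8, hour 4: 5, hour 5: 0.
Peak is 21.

21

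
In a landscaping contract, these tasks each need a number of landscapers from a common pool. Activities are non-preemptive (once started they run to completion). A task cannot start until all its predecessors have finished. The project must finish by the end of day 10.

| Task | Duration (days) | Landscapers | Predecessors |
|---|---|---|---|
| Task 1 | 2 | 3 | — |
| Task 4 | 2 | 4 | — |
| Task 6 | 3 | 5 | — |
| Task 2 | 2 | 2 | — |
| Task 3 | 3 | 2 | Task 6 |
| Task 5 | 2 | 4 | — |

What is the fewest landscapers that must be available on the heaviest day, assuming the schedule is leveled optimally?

6

Early-start (Task 1@1, Task 4@1, Task 6@1, Task 2@1, Task 3@4, Task 5@1) gives peak 18: d1:18  d2:18  d3:5  d4:2  d5:2  d6:2  d7:0  d8:0  d9:0  d10:0.
Shift Task 4→3, Task 6→5, Task 3→8, Task 5→8.
Schedule Task 1@1, Task 4@3, Task 6@5, Task 2@1, Task 3@8, Task 5@8: d1:5  d2:5  d3:4  d4:4  d5:5  d6:5  d7:5  d8:6  d9:6  d10:2 — peak 6.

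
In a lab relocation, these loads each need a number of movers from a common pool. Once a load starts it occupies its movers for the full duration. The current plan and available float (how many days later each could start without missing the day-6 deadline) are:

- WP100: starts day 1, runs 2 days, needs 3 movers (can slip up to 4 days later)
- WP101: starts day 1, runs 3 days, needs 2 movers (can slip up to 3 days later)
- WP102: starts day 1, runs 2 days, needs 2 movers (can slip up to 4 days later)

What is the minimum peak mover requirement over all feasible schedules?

Early-start (WP100@1, WP101@1, WP102@1) gives peak 7: d1:7  d2:7  d3:2  d4:0  d5:0  d6:0.
Shift WP101→3, WP102→3.
Schedule WP100@1, WP101@3, WP102@3: d1:3  d2:3  d3:4  d4:4  d5:2  d6:0 — peak 4.

4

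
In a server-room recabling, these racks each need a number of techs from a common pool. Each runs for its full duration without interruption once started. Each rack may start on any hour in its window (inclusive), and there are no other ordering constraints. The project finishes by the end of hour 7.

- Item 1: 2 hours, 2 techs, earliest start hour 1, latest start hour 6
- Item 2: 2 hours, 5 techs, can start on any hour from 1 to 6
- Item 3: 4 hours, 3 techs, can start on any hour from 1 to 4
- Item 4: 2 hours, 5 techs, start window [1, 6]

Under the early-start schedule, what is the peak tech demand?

Early-start schedule: Item 1@1, Item 2@1, Item 3@1, Item 4@1.
Load per hour: hour 1: 15, hour 2: 15, hour 3: 3, hour 4: 3, hour 5: 0, hour 6: 0, hour 7: 0.
Peak is 15.

15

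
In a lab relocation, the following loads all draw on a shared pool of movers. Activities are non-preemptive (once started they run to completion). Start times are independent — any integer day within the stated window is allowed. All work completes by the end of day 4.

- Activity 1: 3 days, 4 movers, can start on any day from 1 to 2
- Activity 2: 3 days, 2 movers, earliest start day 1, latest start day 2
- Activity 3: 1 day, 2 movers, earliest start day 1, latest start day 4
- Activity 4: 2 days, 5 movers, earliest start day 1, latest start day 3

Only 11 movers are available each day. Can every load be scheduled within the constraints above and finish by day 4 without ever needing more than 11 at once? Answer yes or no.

yes

Schedule Activity 1@1, Activity 2@1, Activity 3@1, Activity 4@2: d1:8  d2:11  d3:11  d4:0 — peak 11 ≤ 11.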